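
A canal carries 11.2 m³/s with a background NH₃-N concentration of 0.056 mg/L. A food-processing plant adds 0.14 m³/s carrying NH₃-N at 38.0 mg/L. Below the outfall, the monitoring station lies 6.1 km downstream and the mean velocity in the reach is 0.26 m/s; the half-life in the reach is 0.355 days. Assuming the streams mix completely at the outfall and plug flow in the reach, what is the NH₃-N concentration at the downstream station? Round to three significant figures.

0.309 mg/L

After mixing, C = (11.20·0.05600 + 0.1400·38.00) / 11.34 = 5.947/11.34 = 0.5244 mg/L.
Travel time t = 6.1·1000 / 0.26 = 23460 s = 6.517 h.
Half-life 0.355 d → k = ln 2 / 0.355 = 1.953 d⁻¹.
Applying C = C₀e^(−kt): 0.5244 × 0.5885 = 0.3086 mg/L.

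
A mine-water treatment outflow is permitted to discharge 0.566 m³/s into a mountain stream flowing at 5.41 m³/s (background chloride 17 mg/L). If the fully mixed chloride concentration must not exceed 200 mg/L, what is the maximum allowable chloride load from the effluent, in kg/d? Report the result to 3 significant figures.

95300 kg/d

Mass balance at the limit: 5.410·17.00 + 0.5660·Cₑ = 5.976·200 → Cₑ = 1949 mg/L.
Load = 0.5660 m³/s × 1949 g/m³ × 86 400 s/d = 95320 kg/d.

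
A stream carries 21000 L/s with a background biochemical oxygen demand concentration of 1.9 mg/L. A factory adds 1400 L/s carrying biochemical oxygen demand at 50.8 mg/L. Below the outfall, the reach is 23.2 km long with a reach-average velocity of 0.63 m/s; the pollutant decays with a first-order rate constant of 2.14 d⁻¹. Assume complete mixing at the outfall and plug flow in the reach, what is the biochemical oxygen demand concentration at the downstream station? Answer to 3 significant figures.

Mixed concentration C = ΣQC/ΣQ = (21000·1.900 + 1400·50.80) / 22400 = 111000/22400 = 4.956 mg/L.
Travel time t = 23.2·1000 / 0.63 = 36830 s = 10.23 h.
After decay, C = 4.956 × e^(−kt) = 4.956 × 0.4017 = 1.991 mg/L.

1.99 mg/L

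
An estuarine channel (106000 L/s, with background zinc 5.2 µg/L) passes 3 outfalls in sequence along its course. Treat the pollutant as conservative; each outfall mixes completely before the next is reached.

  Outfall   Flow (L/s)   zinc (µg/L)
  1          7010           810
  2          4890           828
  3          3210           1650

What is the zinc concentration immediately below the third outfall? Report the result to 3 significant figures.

Below outfall 1: Q → 113000 L/s, C = (106000·5.200 + 7010·810.0)/113000 = 55.12 µg/L.
Below outfall 2: Q → 117900 L/s, C = (113000·55.12 + 4890·828.0)/117900 = 87.18 µg/L.
Below outfall 3: Q → 121100 L/s, C = (117900·87.18 + 3210·1650)/121100 = 128.6 µg/L.

129 µg/L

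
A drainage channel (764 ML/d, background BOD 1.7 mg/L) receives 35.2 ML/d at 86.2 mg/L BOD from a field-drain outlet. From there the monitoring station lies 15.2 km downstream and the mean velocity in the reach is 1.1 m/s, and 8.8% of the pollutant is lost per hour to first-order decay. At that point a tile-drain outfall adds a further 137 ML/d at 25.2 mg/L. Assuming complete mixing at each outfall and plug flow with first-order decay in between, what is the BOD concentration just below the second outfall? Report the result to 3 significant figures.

6.94 mg/L

Conservation of mass: C = (764.0·1.700 + 35.20·86.20) / 799.2 = 4333/799.2 = 5.422 mg/L; combined flow 799.2 ML/d.
Travel time t = 15.2·1000 / 1.1 = 13820 s = 3.838 h.
8.8%/h lost → k = −ln(1 − 0.088) = 0.09212 h⁻¹.
Applying C = C₀e^(−kt): 5.422 × 0.7022 = 3.807 mg/L.
Second outfall: C = (799.2·3.807 + 137.0·25.20)/936.2 = 6.938 mg/L.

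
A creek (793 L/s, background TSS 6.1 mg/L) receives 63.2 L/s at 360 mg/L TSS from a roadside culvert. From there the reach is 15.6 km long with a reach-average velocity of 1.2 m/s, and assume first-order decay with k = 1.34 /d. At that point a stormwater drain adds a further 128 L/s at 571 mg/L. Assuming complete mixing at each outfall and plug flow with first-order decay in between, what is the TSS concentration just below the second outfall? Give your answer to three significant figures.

Mass balance: C = (793.0·6.100 + 63.20·360.0) / 856.2 = 27590/856.2 = 32.22 mg/L; combined flow 856.2 L/s.
Travel time t = 15.6·1000 / 1.2 = 13000 s = 3.611 h.
First-order decay: C = 32.22·exp(−k·t) = 32.22·0.8174 = 26.34 mg/L.
Second outfall: C = (856.2·26.34 + 128.0·571.0)/984.2 = 97.18 mg/L.

97.2 mg/L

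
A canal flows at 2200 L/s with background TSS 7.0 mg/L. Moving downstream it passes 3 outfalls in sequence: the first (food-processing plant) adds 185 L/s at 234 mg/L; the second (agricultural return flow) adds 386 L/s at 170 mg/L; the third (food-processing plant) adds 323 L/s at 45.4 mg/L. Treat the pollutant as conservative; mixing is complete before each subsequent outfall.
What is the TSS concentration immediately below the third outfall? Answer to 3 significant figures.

After outfall 1: Q = 2200 + 185.0 = 2385 L/s; C = (2200·7.000 + 185.0·234.0)/2385 = 24.61 mg/L.
After outfall 2: Q = 2385 + 386.0 = 2771 L/s; C = (2385·24.61 + 386.0·170.0)/2771 = 44.86 mg/L.
After outfall 3: Q = 2771 + 323.0 = 3094 L/s; C = (2771·44.86 + 323.0·45.40)/3094 = 44.92 mg/L.

44.9 mg/L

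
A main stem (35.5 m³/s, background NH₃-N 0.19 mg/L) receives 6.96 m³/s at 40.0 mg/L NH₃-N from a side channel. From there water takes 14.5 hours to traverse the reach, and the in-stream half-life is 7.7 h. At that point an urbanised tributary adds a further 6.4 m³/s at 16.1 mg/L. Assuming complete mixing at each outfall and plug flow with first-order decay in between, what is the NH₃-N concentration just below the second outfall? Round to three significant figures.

Flow-weighted average: C = (35.50·0.1900 + 6.960·40.00) / 42.46 = 285.1/42.46 = 6.716 mg/L; combined flow 42.46 m³/s.
Half-life 7.7 h → k = ln 2 / 7.7 = 0.09002 h⁻¹ = 2.160 d⁻¹.
Decay over the reach: 6.716·exp(−kt) = 6.716·0.2711 = 1.821 mg/L.
Second outfall: C = (42.46·1.821 + 6.400·16.10)/48.86 = 3.691 mg/L.

3.69 mg/L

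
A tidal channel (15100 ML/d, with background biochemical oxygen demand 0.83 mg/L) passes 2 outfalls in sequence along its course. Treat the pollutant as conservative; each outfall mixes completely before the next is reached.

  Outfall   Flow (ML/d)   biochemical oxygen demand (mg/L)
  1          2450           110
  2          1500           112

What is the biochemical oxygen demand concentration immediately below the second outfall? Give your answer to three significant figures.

Below outfall 1: Q → 17550 ML/d, C = (15100·0.8300 + 2450·110.0)/17550 = 16.07 mg/L.
Below outfall 2: Q → 19050 ML/d, C = (17550·16.07 + 1500·112.0)/19050 = 23.62 mg/L.

23.6 mg/L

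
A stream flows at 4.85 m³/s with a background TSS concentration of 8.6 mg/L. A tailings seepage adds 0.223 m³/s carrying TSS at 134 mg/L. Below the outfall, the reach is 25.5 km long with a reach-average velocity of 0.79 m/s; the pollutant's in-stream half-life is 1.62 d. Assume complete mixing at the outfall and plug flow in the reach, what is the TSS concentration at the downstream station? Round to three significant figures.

12.0 mg/L

Mass balance: C = (4.850·8.600 + 0.2230·134.0) / 5.073 = 71.59/5.073 = 14.11 mg/L.
Travel time t = 25.5·1000 / 0.79 = 32280 s = 8.966 h.
Half-life 1.62 d → k = ln 2 / 1.62 = 0.4279 d⁻¹.
Applying C = C₀e^(−kt): 14.11 × 0.8523 = 12.03 mg/L.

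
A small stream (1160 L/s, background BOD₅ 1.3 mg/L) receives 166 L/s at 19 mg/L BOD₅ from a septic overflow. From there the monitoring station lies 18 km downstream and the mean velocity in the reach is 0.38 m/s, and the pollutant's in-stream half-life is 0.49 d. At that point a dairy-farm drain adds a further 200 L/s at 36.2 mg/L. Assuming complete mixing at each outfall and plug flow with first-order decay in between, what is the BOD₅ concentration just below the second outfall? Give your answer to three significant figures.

Mixed concentration C = ΣQC/ΣQ = (1160·1.300 + 166.0·19.00) / 1326 = 4662/1326 = 3.516 mg/L; combined flow 1326 L/s.
Travel time t = 18·1000 / 0.38 = 47370 s = 13.16 h.
Half-life 0.49 d → k = ln 2 / 0.49 = 1.415 d⁻¹.
After decay, C = 3.516 × e^(−kt) = 3.516 × 0.4605 = 1.619 mg/L.
Second outfall: C = (1326·1.619 + 200.0·36.20)/1526 = 6.151 mg/L.

6.15 mg/L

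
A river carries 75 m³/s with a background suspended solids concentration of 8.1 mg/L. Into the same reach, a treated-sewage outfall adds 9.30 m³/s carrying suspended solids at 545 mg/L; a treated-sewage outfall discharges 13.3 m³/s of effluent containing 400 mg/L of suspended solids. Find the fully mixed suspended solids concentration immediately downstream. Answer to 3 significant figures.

113 mg/L

Conservation of mass: C = (75.00·8.100 + 9.300·545.0 + 13.30·400.0) / 97.60 = 11000/97.60 = 112.7 mg/L.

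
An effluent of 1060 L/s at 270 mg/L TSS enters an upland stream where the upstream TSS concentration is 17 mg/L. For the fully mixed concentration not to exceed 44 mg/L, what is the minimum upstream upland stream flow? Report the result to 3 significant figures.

8870 L/s

Set C_mix = 44: (Q·17.00 + 1060·270.0) / (Q + 1060) = 44
→ Q = 1060·(270.0 − 44)/(44 − 17.00) = 8873 L/s.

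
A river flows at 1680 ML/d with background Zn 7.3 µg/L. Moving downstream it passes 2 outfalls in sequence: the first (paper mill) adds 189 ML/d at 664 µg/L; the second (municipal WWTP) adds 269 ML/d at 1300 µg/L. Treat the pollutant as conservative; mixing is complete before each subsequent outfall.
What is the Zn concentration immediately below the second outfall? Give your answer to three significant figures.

228 µg/L

Below outfall 1: Q → 1869 ML/d, C = (1680·7.300 + 189.0·664.0)/1869 = 73.71 µg/L.
Below outfall 2: Q → 2138 ML/d, C = (1869·73.71 + 269.0·1300)/2138 = 228.0 µg/L.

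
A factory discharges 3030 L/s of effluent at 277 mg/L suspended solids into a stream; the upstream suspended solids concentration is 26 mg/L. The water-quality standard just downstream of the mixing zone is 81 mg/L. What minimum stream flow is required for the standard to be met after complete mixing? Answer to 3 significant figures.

Set C_mix = 81: (Q·26.00 + 3030·277.0) / (Q + 3030) = 81
→ Q = 3030·(277.0 − 81)/(81 − 26.00) = 10800 L/s.

10800 L/s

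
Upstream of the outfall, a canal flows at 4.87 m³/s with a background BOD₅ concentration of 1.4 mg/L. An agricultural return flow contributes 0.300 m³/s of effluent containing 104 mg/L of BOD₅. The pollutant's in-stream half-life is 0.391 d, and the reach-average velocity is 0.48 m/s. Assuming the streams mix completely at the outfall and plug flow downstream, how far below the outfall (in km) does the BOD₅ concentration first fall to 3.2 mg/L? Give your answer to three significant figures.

After mixing, C = (4.870·1.400 + 0.3000·104.0) / 5.170 = 38.02/5.170 = 7.354 mg/L.
Half-life 0.391 d → k = ln 2 / 0.391 = 1.773 d⁻¹.
Set 7.354·exp(−k·t) = 3.2 → t = ln(7.354/3.2)/k = 40550 s = 11.26 h.
Distance = v·t = 0.48·40550 = 19460 m = 19.46 km.

19.5 km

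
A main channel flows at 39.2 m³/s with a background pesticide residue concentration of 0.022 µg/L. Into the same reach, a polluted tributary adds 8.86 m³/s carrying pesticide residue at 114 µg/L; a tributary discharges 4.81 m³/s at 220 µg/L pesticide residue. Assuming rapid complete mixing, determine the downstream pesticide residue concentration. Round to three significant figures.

After mixing, C = (39.20·0.02200 + 8.860·114.0 + 4.810·220.0) / 52.87 = 2069/52.87 = 39.14 µg/L.

39.1 µg/L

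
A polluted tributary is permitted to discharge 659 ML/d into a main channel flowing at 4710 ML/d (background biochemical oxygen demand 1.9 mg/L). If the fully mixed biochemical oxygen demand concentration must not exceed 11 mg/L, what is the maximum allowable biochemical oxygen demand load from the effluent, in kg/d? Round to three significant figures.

50100 kg/d

Mass balance at the limit: 4710·1.900 + 659.0·Cₑ = 5369·11 → Cₑ = 76.04 mg/L.
659.0 ML/d = 7.627 m³/s. Load = 7.627 m³/s × 76.04 g/m³ × 86 400 s/d = 50110 kg/d.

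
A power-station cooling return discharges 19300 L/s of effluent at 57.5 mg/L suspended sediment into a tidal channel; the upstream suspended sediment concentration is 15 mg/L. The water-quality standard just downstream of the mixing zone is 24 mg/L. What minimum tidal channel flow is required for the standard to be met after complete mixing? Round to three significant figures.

71800 L/s

Set C_mix = 24: (Q·15.00 + 19300·57.50) / (Q + 19300) = 24
→ Q = 19300·(57.50 − 24)/(24 − 15.00) = 71840 L/s.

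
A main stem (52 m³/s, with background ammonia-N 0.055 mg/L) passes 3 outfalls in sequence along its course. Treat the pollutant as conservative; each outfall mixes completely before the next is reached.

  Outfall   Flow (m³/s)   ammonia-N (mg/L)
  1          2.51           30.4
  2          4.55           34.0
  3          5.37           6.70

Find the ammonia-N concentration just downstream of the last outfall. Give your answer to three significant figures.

4.19 mg/L

After outfall 1: Q = 52.00 + 2.510 = 54.51 m³/s; C = (52.00·0.05500 + 2.510·30.40)/54.51 = 1.452 mg/L.
After outfall 2: Q = 54.51 + 4.550 = 59.06 m³/s; C = (54.51·1.452 + 4.550·34.00)/59.06 = 3.960 mg/L.
After outfall 3: Q = 59.06 + 5.370 = 64.43 m³/s; C = (59.06·3.960 + 5.370·6.700)/64.43 = 4.188 mg/L.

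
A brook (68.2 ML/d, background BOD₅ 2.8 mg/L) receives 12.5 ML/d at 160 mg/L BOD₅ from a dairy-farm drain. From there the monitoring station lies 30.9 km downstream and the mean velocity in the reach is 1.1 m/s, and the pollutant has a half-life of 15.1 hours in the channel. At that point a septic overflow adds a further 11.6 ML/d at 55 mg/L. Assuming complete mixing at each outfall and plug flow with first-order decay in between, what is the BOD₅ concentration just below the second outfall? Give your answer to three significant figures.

23.5 mg/L

Conservation of mass: C = (68.20·2.800 + 12.50·160.0) / 80.70 = 2191/80.70 = 27.15 mg/L; combined flow 80.70 ML/d.
Travel time t = 30.9·1000 / 1.1 = 28090 s = 7.803 h.
Half-life 15.1 h → k = ln 2 / 15.1 = 0.04590 h⁻¹ = 1.102 d⁻¹.
Decay over the reach: 27.15·exp(−kt) = 27.15·0.6989 = 18.98 mg/L.
Second outfall: C = (80.70·18.98 + 11.60·55.00)/92.30 = 23.50 mg/L.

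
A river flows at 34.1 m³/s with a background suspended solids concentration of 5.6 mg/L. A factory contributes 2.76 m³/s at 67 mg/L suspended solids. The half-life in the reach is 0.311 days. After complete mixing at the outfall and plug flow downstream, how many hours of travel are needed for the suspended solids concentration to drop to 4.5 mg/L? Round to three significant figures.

Mixed concentration C = ΣQC/ΣQ = (34.10·5.600 + 2.760·67.00) / 36.86 = 375.9/36.86 = 10.20 mg/L.
Half-life 0.311 d → k = ln 2 / 0.311 = 2.229 d⁻¹.
10.20·exp(−k·t) = 4.5 → t = ln(10.20/4.5)/k = 31710 s = 8.809 h.

8.81 h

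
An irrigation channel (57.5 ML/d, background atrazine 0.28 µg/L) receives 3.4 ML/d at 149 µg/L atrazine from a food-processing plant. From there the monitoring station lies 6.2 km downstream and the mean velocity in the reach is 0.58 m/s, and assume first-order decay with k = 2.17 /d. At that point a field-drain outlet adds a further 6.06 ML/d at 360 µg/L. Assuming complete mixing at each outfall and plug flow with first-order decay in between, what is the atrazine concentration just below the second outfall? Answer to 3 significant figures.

38.5 µg/L

Mass balance: C = (57.50·0.2800 + 3.400·149.0) / 60.90 = 522.7/60.90 = 8.583 µg/L; combined flow 60.90 ML/d.
Travel time t = 6.2·1000 / 0.58 = 10690 s = 2.969 h.
Applying C = C₀e^(−kt): 8.583 × 0.7645 = 6.562 µg/L.
At the second outfall, C = (60.90·6.562 + 6.060·360.0) / (60.90 + 6.060) = 38.55 µg/L.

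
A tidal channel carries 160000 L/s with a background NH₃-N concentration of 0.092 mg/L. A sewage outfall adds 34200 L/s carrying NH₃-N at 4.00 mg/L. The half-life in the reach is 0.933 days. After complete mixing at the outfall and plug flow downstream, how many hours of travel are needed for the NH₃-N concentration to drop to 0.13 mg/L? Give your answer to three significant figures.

Mass balance: C = (160000·0.09200 + 34200·4.000) / 194200 = 151500/194200 = 0.7802 mg/L.
Half-life 0.933 d → k = ln 2 / 0.933 = 0.7429 d⁻¹.
0.7802·exp(−k·t) = 0.13 → t = ln(0.7802/0.13)/k = 208400 s = 57.89 h.

57.9 h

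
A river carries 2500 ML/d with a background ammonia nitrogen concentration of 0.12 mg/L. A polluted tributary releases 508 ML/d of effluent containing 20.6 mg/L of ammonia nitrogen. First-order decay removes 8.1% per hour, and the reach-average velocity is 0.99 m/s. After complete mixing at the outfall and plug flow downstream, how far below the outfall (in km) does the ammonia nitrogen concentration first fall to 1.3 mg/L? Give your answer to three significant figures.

Flow-weighted average: C = (2500·0.1200 + 508.0·20.60) / 3008 = 10760/3008 = 3.579 mg/L.
8.1%/h lost → k = −ln(1 − 0.081) = 0.08447 h⁻¹.
Set 3.579·exp(−k·t) = 1.3 → t = ln(3.579/1.3)/k = 43160 s = 11.99 h.
Distance = v·t = 0.99·43160 = 42730 m = 42.73 km.

42.7 km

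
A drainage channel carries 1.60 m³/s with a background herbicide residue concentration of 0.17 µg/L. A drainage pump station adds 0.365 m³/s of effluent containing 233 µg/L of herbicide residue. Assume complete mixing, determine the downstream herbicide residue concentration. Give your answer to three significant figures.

Mass balance: C = (1.600·0.1700 + 0.3650·233.0) / 1.965 = 85.32/1.965 = 43.42 µg/L.

43.4 µg/L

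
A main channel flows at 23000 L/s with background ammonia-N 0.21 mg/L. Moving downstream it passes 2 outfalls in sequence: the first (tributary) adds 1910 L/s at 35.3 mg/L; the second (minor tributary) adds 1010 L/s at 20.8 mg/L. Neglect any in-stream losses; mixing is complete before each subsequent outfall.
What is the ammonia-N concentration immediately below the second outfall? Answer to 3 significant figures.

3.60 mg/L

After outfall 1: Q = 23000 + 1910 = 24910 L/s; C = (23000·0.2100 + 1910·35.30)/24910 = 2.901 mg/L.
After outfall 2: Q = 24910 + 1010 = 25920 L/s; C = (24910·2.901 + 1010·20.80)/25920 = 3.598 mg/L.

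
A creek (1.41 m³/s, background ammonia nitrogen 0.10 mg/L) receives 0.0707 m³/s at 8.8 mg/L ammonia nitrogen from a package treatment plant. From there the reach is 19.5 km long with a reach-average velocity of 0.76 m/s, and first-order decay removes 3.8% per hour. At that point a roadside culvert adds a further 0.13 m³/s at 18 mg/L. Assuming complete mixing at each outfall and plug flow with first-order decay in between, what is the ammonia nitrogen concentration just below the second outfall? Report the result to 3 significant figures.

1.81 mg/L

Mass balance: C = (1.410·0.1000 + 0.07070·8.800) / 1.481 = 0.7632/1.481 = 0.5154 mg/L; combined flow 1.481 m³/s.
Travel time t = 19.5·1000 / 0.76 = 25660 s = 7.127 h.
3.8%/h lost → k = −ln(1 − 0.038) = 0.03874 h⁻¹.
After decay, C = 0.5154 × e^(−kt) = 0.5154 × 0.7587 = 0.3911 mg/L.
Second outfall: C = (1.481·0.3911 + 0.1300·18.00)/1.611 = 1.812 mg/L.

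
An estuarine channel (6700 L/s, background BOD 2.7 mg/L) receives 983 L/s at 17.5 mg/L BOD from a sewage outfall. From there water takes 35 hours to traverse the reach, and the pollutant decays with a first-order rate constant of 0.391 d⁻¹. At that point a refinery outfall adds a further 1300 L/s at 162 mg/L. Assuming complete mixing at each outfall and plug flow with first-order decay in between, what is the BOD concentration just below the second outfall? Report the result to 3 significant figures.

25.7 mg/L

Flow-weighted average: C = (6700·2.700 + 983.0·17.50) / 7683 = 35290/7683 = 4.594 mg/L; combined flow 7683 L/s.
Decay over the reach: 4.594·exp(−kt) = 4.594·0.5654 = 2.597 mg/L.
At the second outfall, C = (7683·2.597 + 1300·162.0) / (7683 + 1300) = 25.67 mg/L.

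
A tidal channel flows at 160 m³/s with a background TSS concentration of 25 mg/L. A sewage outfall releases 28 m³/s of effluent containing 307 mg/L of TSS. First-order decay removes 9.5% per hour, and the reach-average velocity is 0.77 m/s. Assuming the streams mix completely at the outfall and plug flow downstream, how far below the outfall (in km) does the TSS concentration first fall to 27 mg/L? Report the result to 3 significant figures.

25.2 km

Mass balance: C = (160.0·25.00 + 28.00·307.0) / 188.0 = 12600/188.0 = 67.00 mg/L.
9.5%/h lost → k = −ln(1 − 0.095) = 0.09982 h⁻¹.
Set 67.00·exp(−k·t) = 27 → t = ln(67.00/27)/k = 32780 s = 9.105 h.
Distance = v·t = 0.77·32780 = 25240 m = 25.24 km.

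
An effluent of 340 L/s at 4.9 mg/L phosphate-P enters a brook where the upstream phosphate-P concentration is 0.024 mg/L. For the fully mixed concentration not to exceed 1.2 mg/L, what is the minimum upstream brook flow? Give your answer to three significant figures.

Set C_mix = 1.2: (Q·0.02400 + 340.0·4.900) / (Q + 340.0) = 1.2
→ Q = 340.0·(4.900 − 1.2)/(1.2 − 0.02400) = 1070 L/s.

1070 L/s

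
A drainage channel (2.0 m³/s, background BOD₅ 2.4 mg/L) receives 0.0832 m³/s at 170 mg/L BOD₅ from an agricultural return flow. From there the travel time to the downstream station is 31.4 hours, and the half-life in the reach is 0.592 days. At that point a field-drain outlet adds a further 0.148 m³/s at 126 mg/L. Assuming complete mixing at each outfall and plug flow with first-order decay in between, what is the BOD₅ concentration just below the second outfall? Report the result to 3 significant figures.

Flow-weighted average: C = (2.000·2.400 + 0.08320·170.0) / 2.083 = 18.94/2.083 = 9.094 mg/L; combined flow 2.083 m³/s.
Half-life 0.592 d → k = ln 2 / 0.592 = 1.171 d⁻¹.
After decay, C = 9.094 × e^(−kt) = 9.094 × 0.2161 = 1.965 mg/L.
At the second outfall, C = (2.083·1.965 + 0.1480·126.0) / (2.083 + 0.1480) = 10.19 mg/L.

10.2 mg/L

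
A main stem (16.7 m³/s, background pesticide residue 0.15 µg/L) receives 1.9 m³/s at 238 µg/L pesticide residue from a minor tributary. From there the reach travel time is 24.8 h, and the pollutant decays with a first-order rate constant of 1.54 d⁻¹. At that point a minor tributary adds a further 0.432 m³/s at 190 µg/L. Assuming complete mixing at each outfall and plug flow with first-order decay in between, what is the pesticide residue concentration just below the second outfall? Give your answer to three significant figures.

Mixed concentration C = ΣQC/ΣQ = (16.70·0.1500 + 1.900·238.0) / 18.60 = 454.7/18.60 = 24.45 µg/L; combined flow 18.60 m³/s.
Decay over the reach: 24.45·exp(−kt) = 24.45·0.2037 = 4.979 µg/L.
Second outfall: C = (18.60·4.979 + 0.4320·190.0)/19.03 = 9.178 µg/L.

9.18 µg/L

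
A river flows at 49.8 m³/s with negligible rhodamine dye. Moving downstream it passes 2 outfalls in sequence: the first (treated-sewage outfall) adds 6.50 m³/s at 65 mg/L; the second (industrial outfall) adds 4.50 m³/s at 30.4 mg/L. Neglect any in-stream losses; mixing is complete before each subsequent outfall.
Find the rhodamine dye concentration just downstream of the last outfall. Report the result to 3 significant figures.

Outfall 1: combined Q = 56.30 m³/s; C = (49.80·0 + 6.500·65.00)/56.30 = 7.504 mg/L.
Outfall 2: combined Q = 60.80 m³/s; C = (56.30·7.504 + 4.500·30.40)/60.80 = 9.199 mg/L.

9.20 mg/L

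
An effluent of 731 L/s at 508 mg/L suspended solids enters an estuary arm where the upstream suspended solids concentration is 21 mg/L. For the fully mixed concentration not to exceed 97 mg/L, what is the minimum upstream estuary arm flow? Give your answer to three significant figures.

Set C_mix = 97: (Q·21.00 + 731.0·508.0) / (Q + 731.0) = 97
→ Q = 731.0·(508.0 − 97)/(97 − 21.00) = 3953 L/s.

3950 L/s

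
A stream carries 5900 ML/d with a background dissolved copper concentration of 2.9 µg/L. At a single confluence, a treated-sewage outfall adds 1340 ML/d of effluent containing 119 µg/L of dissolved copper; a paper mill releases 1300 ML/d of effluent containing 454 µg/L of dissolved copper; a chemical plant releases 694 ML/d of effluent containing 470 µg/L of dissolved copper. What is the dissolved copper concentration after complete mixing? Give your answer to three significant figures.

118 µg/L

Mass balance: C = (5900·2.900 + 1340·119.0 + 1300·454.0 + 694.0·470.0) / 9234 = 1093000/9234 = 118.4 µg/L.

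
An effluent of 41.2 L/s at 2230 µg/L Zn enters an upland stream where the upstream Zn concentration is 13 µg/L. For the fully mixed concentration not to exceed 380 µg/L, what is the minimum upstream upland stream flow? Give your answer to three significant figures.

Set C_mix = 380: (Q·13.00 + 41.20·2230) / (Q + 41.20) = 380
→ Q = 41.20·(2230 − 380)/(380 − 13.00) = 207.7 L/s.

208 L/s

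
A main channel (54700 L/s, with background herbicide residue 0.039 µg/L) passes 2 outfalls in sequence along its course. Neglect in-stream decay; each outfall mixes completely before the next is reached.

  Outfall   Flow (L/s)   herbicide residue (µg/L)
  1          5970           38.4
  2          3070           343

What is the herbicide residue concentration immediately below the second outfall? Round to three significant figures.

Below outfall 1: Q → 60670 L/s, C = (54700·0.03900 + 5970·38.40)/60670 = 3.814 µg/L.
Below outfall 2: Q → 63740 L/s, C = (60670·3.814 + 3070·343.0)/63740 = 20.15 µg/L.

20.2 µg/L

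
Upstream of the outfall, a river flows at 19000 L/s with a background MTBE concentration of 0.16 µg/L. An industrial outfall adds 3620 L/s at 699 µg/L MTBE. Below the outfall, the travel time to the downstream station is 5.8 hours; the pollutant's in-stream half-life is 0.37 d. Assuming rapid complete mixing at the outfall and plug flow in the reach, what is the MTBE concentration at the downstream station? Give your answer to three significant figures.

71.2 µg/L

Mixed concentration C = ΣQC/ΣQ = (19000·0.1600 + 3620·699.0) / 22620 = 2533000/22620 = 112.0 µg/L.
Half-life 0.37 d → k = ln 2 / 0.37 = 1.873 d⁻¹.
Decay over the reach: 112.0·exp(−kt) = 112.0·0.6359 = 71.22 µg/L.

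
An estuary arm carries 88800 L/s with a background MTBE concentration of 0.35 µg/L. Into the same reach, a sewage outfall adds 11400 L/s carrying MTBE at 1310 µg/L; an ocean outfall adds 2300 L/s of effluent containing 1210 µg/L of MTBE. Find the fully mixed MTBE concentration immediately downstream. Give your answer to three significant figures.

Flow-weighted average: C = (88800·0.3500 + 11400·1310 + 2300·1210) / 102500 = 17750000/102500 = 173.2 µg/L.

173 µg/L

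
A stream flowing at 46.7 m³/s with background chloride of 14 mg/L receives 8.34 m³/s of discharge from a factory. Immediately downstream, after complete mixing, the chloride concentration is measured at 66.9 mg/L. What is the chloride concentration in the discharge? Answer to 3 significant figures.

Mass balance: 46.70·14.00 + 8.340·Cₑ = 55.04·66.90
→ Cₑ = (55.04·66.90 − 46.70·14.00) / 8.340 = 363.1 mg/L.

363 mg/L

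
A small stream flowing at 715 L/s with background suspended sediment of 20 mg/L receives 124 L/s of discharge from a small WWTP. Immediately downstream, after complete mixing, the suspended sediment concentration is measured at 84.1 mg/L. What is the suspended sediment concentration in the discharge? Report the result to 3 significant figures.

454 mg/L

Mass balance: 715.0·20.00 + 124.0·Cₑ = 839.0·84.10
→ Cₑ = (839.0·84.10 − 715.0·20.00) / 124.0 = 453.7 mg/L.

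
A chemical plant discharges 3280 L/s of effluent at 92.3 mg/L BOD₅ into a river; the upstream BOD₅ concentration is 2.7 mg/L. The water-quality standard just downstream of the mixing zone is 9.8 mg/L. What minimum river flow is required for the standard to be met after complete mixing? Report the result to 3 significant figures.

Set C_mix = 9.8: (Q·2.700 + 3280·92.30) / (Q + 3280) = 9.8
→ Q = 3280·(92.30 − 9.8)/(9.8 − 2.700) = 38110 L/s.

38100 L/s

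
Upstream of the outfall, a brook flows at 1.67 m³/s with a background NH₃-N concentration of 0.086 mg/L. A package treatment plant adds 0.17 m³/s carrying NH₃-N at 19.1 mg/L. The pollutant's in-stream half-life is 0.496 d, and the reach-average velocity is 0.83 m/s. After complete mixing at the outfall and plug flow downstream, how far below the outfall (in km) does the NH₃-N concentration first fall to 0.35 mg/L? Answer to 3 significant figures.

Mixed concentration C = ΣQC/ΣQ = (1.670·0.08600 + 0.1700·19.10) / 1.840 = 3.391/1.840 = 1.843 mg/L.
Half-life 0.496 d → k = ln 2 / 0.496 = 1.397 d⁻¹.
Set 1.843·exp(−k·t) = 0.35 → t = ln(1.843/0.35)/k = 102700 s = 28.53 h.
Distance = v·t = 0.83·102700 = 85240 m = 85.24 km.

85.2 km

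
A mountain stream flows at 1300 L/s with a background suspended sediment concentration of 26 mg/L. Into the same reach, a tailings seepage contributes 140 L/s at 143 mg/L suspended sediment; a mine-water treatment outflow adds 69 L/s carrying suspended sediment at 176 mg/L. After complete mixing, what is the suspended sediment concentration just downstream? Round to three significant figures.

After mixing, C = (1300·26.00 + 140.0·143.0 + 69.00·176.0) / 1509 = 65960/1509 = 43.71 mg/L.

43.7 mg/L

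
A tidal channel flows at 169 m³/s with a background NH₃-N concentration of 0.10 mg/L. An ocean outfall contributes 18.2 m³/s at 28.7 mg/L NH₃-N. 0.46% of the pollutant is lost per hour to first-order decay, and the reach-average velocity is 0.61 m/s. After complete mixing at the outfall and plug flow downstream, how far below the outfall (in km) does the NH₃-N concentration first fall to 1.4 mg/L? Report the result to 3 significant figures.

344 km

Mixed concentration C = ΣQC/ΣQ = (169.0·0.1000 + 18.20·28.70) / 187.2 = 539.2/187.2 = 2.881 mg/L.
0.46%/h lost → k = −ln(1 − 0.0046) = 0.004611 h⁻¹.
Set 2.881·exp(−k·t) = 1.4 → t = ln(2.881/1.4)/k = 563400 s = 156.5 h.
Distance = v·t = 0.61·563400 = 343700 m = 343.7 km.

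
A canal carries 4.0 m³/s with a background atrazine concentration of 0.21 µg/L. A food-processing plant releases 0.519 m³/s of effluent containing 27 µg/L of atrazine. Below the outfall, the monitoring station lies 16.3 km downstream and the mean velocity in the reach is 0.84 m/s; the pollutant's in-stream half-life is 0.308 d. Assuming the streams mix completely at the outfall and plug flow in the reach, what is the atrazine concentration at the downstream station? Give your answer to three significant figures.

1.98 µg/L

After mixing, C = (4.000·0.2100 + 0.5190·27.00) / 4.519 = 14.85/4.519 = 3.287 µg/L.
Travel time t = 16.3·1000 / 0.84 = 19400 s = 5.390 h.
Half-life 0.308 d → k = ln 2 / 0.308 = 2.250 d⁻¹.
Applying C = C₀e^(−kt): 3.287 × 0.6032 = 1.983 µg/L.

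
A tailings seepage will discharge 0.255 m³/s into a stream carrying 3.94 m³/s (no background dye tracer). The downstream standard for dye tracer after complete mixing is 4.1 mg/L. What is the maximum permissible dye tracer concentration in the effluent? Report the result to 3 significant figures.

67.4 mg/L

At the limit, (Qr·Cr + Qe·Cₑ)/(Qr + Qe) = 4.1:
Cₑ = (4.195·4.1 − 3.940·0) / 0.2550 = 67.45 mg/L.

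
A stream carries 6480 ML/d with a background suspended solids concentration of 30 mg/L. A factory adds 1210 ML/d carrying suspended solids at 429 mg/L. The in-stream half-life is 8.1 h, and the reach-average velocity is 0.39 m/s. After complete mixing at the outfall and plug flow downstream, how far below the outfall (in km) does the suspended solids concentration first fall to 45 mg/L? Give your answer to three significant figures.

After mixing, C = (6480·30.00 + 1210·429.0) / 7690 = 713500/7690 = 92.78 mg/L.
Half-life 8.1 h → k = ln 2 / 8.1 = 0.08557 h⁻¹ = 2.054 d⁻¹.
Set 92.78·exp(−k·t) = 45 → t = ln(92.78/45)/k = 30440 s = 8.456 h.
Distance = v·t = 0.39·30440 = 11870 m = 11.87 km.

11.9 km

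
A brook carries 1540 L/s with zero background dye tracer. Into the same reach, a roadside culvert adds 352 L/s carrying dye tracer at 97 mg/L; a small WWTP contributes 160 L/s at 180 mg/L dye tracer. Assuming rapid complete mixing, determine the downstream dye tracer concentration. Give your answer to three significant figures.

Mixed concentration C = ΣQC/ΣQ = (1540·0 + 352.0·97.00 + 160.0·180.0) / 2052 = 62940/2052 = 30.67 mg/L.

30.7 mg/L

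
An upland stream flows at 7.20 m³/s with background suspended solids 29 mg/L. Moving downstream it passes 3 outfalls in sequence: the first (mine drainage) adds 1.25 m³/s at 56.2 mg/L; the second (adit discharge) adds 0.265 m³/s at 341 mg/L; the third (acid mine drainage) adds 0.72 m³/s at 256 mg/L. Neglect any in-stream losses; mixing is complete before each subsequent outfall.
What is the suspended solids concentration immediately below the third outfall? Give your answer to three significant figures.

58.7 mg/L

Outfall 1: combined Q = 8.450 m³/s; C = (7.200·29.00 + 1.250·56.20)/8.450 = 33.02 mg/L.
Outfall 2: combined Q = 8.715 m³/s; C = (8.450·33.02 + 0.2650·341.0)/8.715 = 42.39 mg/L.
Outfall 3: combined Q = 9.435 m³/s; C = (8.715·42.39 + 0.7200·256.0)/9.435 = 58.69 mg/L.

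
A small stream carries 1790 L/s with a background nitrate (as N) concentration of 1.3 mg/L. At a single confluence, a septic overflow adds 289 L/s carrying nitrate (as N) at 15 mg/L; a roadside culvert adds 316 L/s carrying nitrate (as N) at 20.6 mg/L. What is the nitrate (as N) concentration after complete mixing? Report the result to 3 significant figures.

5.50 mg/L

After mixing, C = (1790·1.300 + 289.0·15.00 + 316.0·20.60) / 2395 = 13170/2395 = 5.500 mg/L.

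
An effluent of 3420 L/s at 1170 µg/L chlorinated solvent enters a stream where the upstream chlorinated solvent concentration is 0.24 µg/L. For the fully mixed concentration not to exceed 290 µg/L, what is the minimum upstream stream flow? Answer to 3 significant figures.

10400 L/s

Set C_mix = 290: (Q·0.2400 + 3420·1170) / (Q + 3420) = 290
→ Q = 3420·(1170 − 290)/(290 − 0.2400) = 10390 L/s.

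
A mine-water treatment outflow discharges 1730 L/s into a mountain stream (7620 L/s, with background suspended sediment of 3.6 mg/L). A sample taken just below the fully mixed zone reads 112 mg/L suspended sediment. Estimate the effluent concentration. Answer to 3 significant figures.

Mass balance: 7620·3.600 + 1730·Cₑ = 9350·112.0
→ Cₑ = (9350·112.0 − 7620·3.600) / 1730 = 589.5 mg/L.

589 mg/L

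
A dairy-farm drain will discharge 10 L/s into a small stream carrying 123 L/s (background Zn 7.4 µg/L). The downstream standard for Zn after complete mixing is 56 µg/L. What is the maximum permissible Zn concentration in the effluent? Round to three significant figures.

654 µg/L

At the limit, (Qr·Cr + Qe·Cₑ)/(Qr + Qe) = 56:
Cₑ = (133.0·56 − 123.0·7.400) / 10.00 = 653.8 µg/L.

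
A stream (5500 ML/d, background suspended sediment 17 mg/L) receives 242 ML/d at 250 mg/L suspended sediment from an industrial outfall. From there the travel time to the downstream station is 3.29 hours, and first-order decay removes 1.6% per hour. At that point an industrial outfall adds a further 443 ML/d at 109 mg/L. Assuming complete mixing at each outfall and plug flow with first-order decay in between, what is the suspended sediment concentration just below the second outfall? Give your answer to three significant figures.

31.4 mg/L

Mass balance: C = (5500·17.00 + 242.0·250.0) / 5742 = 154000/5742 = 26.82 mg/L; combined flow 5742 ML/d.
1.6%/h lost → k = −ln(1 − 0.016) = 0.01613 h⁻¹.
First-order decay: C = 26.82·exp(−k·t) = 26.82·0.9483 = 25.43 mg/L.
At the second outfall, C = (5742·25.43 + 443.0·109.0) / (5742 + 443.0) = 31.42 mg/L.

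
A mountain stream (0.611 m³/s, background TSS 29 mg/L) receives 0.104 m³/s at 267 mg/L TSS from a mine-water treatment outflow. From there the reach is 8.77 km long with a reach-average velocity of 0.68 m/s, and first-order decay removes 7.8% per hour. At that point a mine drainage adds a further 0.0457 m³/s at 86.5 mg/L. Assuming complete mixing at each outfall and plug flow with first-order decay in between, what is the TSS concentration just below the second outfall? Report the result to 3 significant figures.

Mass balance: C = (0.6110·29.00 + 0.1040·267.0) / 0.7150 = 45.49/0.7150 = 63.62 mg/L; combined flow 0.7150 m³/s.
Travel time t = 8.77·1000 / 0.68 = 12900 s = 3.583 h.
7.8%/h lost → k = −ln(1 − 0.078) = 0.08121 h⁻¹.
After decay, C = 63.62 × e^(−kt) = 63.62 × 0.7476 = 47.56 mg/L.
Second outfall: C = (0.7150·47.56 + 0.04570·86.50)/0.7607 = 49.90 mg/L.

49.9 mg/L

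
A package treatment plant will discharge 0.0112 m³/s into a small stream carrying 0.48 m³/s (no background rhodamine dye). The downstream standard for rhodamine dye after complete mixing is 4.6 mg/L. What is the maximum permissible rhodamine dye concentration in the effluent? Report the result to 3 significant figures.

202 mg/L

At the limit, (Qr·Cr + Qe·Cₑ)/(Qr + Qe) = 4.6:
Cₑ = (0.4912·4.6 − 0.4800·0) / 0.01120 = 201.7 mg/L.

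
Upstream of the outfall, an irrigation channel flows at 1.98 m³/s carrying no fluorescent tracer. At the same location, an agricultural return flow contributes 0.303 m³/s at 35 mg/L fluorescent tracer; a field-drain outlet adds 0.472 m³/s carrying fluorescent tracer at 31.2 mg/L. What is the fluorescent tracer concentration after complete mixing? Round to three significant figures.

9.19 mg/L

Flow-weighted average: C = (1.980·0 + 0.3030·35.00 + 0.4720·31.20) / 2.755 = 25.33/2.755 = 9.195 mg/L.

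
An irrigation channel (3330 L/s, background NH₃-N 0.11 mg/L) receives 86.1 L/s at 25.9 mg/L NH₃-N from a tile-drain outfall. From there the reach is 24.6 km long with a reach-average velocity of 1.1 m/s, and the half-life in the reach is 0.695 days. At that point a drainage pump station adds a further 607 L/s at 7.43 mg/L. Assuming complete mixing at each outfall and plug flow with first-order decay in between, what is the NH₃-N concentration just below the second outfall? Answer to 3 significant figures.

1.62 mg/L

After mixing, C = (3330·0.1100 + 86.10·25.90) / 3416 = 2596/3416 = 0.7600 mg/L; combined flow 3416 L/s.
Travel time t = 24.6·1000 / 1.1 = 22360 s = 6.212 h.
Half-life 0.695 d → k = ln 2 / 0.695 = 0.9973 d⁻¹.
After decay, C = 0.7600 × e^(−kt) = 0.7600 × 0.7725 = 0.5871 mg/L.
Second outfall: C = (3416·0.5871 + 607.0·7.430)/4023 = 1.620 mg/L.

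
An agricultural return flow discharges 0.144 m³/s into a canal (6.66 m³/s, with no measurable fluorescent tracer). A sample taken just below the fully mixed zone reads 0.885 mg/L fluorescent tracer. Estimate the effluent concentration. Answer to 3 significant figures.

Mass balance: 6.660·0 + 0.1440·Cₑ = 6.804·0.8850
→ Cₑ = (6.804·0.8850 − 6.660·0) / 0.1440 = 41.82 mg/L.

41.8 mg/L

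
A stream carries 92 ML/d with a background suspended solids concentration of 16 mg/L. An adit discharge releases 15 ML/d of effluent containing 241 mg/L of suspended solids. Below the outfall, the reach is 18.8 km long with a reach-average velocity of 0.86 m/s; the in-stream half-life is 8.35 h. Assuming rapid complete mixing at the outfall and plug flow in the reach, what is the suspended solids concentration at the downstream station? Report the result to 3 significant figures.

Mass balance: C = (92.00·16.00 + 15.00·241.0) / 107.0 = 5087/107.0 = 47.54 mg/L.
Travel time t = 18.8·1000 / 0.86 = 21860 s = 6.072 h.
Half-life 8.35 h → k = ln 2 / 8.35 = 0.08301 h⁻¹ = 1.992 d⁻¹.
First-order decay: C = 47.54·exp(−k·t) = 47.54·0.6041 = 28.72 mg/L.

28.7 mg/L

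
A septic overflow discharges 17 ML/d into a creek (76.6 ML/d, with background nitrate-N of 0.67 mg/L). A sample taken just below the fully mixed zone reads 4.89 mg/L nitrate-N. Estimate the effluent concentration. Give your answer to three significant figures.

23.9 mg/L

Mass balance: 76.60·0.6700 + 17.00·Cₑ = 93.60·4.890
→ Cₑ = (93.60·4.890 − 76.60·0.6700) / 17.00 = 23.90 mg/L.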